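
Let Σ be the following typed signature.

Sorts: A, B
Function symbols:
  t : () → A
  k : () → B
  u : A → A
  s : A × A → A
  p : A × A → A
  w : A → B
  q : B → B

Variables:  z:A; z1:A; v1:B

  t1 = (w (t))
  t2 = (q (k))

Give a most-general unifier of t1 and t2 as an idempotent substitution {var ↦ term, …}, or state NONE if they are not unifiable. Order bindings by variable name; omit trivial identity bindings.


NONE (not unifiable)

head clash or occurs-check failure — not unifiable


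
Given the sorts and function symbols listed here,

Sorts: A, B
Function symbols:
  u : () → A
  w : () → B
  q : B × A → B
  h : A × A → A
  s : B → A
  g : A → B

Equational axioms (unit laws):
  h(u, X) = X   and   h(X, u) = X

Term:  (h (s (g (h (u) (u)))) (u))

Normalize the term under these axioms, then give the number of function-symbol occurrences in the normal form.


1. (h (s (g (h (u) (u)))) (u))  →  (s (g (h (u) (u))))
2. (s (g (h (u) (u))))  →  (s (g (u)))
normal form: (s (g (u)))

size = 3


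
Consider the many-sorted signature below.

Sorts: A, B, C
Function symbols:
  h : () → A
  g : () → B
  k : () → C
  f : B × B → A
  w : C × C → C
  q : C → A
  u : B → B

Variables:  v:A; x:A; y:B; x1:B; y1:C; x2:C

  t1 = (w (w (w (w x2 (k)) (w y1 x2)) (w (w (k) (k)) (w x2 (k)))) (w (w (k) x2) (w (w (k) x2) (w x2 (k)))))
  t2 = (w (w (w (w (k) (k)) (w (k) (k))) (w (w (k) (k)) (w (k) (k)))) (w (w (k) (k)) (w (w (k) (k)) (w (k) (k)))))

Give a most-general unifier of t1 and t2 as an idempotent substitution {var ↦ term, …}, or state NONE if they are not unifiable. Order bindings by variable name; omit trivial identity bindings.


{x2 ↦ (k), y1 ↦ (k)}


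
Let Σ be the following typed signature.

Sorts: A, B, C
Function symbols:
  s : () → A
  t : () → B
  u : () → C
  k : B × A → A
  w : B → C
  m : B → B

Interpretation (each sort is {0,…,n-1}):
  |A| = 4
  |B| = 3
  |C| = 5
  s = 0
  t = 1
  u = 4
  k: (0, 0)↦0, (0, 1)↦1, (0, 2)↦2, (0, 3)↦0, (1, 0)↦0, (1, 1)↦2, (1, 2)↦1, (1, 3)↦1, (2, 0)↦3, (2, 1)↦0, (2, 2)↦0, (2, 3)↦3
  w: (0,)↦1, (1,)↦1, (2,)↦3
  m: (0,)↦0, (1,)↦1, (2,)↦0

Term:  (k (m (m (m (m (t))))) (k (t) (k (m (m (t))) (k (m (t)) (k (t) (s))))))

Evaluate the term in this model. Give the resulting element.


  t = 1
  (m (t)) = m(1,) = 1
  (m (m (t))) = m(1,) = 1
  (m (m (m (t)))) = m(1,) = 1
  (m (m (m (m (t))))) = m(1,) = 1
  t = 1
  t = 1
  (m (t)) = m(1,) = 1
  (m (m (t))) = m(1,) = 1
  t = 1
  (m (t)) = m(1,) = 1
  t = 1
  s = 0
  (k (t) (s)) = k(1, 0) = 0
  (k (m (t)) (k (t) (s))) = k(1, 0) = 0
  (k (m (m (t))) (k (m (t)) (k (t) (s)))) = k(1, 0) = 0
  (k (t) (k (m (m (t))) (k (m (t)) (k (t) (s))))) = k(1, 0) = 0
  (k (m (m (m (m (t))))) (k (t) (k (m (m (t))) (k (m (t)) (k (t) (s)))))) = k(1, 0) = 0

value = 0


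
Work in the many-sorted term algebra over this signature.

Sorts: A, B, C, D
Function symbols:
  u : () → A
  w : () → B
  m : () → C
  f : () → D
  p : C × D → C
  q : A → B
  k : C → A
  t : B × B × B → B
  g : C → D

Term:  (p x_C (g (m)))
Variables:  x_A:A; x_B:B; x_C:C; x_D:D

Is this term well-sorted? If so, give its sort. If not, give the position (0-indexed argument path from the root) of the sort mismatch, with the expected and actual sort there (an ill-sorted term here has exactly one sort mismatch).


  x_C : C
    (m) : C
  (g (m)) : D
(p x_C (g (m))) : C

well-sorted; sort = C


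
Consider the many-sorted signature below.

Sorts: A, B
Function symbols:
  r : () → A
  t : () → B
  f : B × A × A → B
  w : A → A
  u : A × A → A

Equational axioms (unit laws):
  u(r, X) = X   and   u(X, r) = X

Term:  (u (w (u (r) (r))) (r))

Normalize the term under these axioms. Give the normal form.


normal form = (w (r))

1. (u (w (u (r) (r))) (r))  →  (w (u (r) (r)))
2. (w (u (r) (r)))  →  (w (r))


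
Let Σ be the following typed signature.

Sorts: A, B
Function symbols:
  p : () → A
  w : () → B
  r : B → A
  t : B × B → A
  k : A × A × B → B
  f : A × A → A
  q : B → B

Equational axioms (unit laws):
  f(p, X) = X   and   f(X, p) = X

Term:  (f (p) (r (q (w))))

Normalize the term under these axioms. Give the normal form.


normal form = (r (q (w)))

1. (f (p) (r (q (w))))  →  (r (q (w)))


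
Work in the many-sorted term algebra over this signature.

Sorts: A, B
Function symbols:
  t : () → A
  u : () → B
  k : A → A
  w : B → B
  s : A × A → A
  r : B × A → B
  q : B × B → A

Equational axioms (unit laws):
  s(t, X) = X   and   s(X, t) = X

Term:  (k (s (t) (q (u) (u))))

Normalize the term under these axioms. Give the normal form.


normal form = (k (q (u) (u)))

1. (k (s (t) (q (u) (u))))  →  (k (q (u) (u)))


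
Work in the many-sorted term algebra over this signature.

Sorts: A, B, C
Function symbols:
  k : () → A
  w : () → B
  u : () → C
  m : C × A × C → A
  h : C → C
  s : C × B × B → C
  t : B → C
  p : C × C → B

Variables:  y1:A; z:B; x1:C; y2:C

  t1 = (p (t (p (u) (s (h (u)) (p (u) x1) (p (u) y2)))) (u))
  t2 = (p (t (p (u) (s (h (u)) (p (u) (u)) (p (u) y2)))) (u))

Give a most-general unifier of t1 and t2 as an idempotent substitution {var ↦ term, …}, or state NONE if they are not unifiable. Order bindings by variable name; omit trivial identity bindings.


{x1 ↦ (u)}


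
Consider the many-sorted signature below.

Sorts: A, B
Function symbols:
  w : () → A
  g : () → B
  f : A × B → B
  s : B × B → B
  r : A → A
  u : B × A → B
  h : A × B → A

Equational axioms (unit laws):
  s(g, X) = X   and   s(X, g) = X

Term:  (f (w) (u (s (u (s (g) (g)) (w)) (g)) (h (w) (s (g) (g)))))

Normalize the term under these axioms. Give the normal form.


1. (f (w) (u (s (u (s (g) (g)) (w)) (g)) (h (w) (s (g) (g)))))  →  (f (w) (u (u (s (g) (g)) (w)) (h (w) (s (g) (g)))))
2. (f (w) (u (u (s (g) (g)) (w)) (h (w) (s (g) (g)))))  →  (f (w) (u (u (g) (w)) (h (w) (s (g) (g)))))
3. (f (w) (u (u (g) (w)) (h (w) (s (g) (g)))))  →  (f (w) (u (u (g) (w)) (h (w) (g))))

normal form = (f (w) (u (u (g) (w)) (h (w) (g))))


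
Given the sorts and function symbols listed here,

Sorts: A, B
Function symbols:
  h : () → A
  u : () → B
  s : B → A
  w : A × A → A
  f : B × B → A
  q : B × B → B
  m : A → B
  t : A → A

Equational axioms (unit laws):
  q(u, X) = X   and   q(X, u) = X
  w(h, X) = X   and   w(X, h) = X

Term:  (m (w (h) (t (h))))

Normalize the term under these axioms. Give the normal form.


1. (m (w (h) (t (h))))  →  (m (t (h)))

normal form = (m (t (h)))


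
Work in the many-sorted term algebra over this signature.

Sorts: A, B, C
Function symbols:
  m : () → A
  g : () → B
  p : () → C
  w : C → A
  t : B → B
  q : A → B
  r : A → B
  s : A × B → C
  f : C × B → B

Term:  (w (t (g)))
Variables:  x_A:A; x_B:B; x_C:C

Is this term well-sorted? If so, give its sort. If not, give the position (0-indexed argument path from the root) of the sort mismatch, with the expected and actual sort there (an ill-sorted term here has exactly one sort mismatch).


ill-sorted at position [0]: expected C, got B

    (g) : B
  (t (g)) : B
(w (t (g))) : ✗ arg 0 at [0] has sort B, expected C


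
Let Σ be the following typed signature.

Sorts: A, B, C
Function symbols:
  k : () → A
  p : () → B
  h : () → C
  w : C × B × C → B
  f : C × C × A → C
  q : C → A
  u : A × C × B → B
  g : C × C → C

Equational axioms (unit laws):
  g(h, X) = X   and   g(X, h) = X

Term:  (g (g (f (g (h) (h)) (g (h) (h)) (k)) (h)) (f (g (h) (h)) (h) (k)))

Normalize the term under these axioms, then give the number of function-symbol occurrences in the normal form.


1. (g (g (f (g (h) (h)) (g (h) (h)) (k)) (h)) (f (g (h) (h)) (h) (k)))  →  (g (f (g (h) (h)) (g (h) (h)) (k)) (f (g (h) (h)) (h) (k)))
2. (g (f (g (h) (h)) (g (h) (h)) (k)) (f (g (h) (h)) (h) (k)))  →  (g (f (h) (g (h) (h)) (k)) (f (g (h) (h)) (h) (k)))
3. (g (f (h) (g (h) (h)) (k)) (f (g (h) (h)) (h) (k)))  →  (g (f (h) (h) (k)) (f (g (h) (h)) (h) (k)))
4. (g (f (h) (h) (k)) (f (g (h) (h)) (h) (k)))  →  (g (f (h) (h) (k)) (f (h) (h) (k)))
normal form: (g (f (h) (h) (k)) (f (h) (h) (k)))

size = 9


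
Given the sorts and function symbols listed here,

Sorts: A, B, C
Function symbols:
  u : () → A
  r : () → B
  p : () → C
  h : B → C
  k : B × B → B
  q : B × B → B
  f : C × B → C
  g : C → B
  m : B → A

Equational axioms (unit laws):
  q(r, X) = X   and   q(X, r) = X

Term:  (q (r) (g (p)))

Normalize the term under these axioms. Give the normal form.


normal form = (g (p))

1. (q (r) (g (p)))  →  (g (p))


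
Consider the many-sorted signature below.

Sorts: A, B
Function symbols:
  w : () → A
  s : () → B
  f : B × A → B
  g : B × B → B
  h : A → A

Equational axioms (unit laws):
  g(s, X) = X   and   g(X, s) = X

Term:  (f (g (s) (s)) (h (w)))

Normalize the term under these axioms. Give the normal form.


1. (f (g (s) (s)) (h (w)))  →  (f (s) (h (w)))

normal form = (f (s) (h (w)))


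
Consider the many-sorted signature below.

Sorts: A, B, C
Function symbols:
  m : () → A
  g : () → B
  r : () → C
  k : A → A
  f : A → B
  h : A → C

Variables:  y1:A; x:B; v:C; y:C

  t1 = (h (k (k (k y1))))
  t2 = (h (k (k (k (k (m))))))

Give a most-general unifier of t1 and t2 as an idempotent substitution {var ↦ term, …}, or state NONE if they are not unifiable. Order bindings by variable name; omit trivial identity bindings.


{y1 ↦ (k (m))}


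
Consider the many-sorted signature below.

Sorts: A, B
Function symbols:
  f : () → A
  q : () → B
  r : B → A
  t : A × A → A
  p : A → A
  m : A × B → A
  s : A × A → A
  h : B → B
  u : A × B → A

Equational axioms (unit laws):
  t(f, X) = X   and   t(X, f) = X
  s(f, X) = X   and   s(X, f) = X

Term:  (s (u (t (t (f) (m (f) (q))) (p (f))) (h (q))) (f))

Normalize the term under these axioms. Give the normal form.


1. (s (u (t (t (f) (m (f) (q))) (p (f))) (h (q))) (f))  →  (u (t (t (f) (m (f) (q))) (p (f))) (h (q)))
2. (u (t (t (f) (m (f) (q))) (p (f))) (h (q)))  →  (u (t (m (f) (q)) (p (f))) (h (q)))

normal form = (u (t (m (f) (q)) (p (f))) (h (q)))


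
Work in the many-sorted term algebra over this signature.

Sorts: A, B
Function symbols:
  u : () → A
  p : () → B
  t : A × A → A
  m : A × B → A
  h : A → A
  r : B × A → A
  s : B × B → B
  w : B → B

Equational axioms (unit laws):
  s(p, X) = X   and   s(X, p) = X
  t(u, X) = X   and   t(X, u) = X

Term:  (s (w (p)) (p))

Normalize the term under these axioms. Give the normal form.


normal form = (w (p))

1. (s (w (p)) (p))  →  (w (p))


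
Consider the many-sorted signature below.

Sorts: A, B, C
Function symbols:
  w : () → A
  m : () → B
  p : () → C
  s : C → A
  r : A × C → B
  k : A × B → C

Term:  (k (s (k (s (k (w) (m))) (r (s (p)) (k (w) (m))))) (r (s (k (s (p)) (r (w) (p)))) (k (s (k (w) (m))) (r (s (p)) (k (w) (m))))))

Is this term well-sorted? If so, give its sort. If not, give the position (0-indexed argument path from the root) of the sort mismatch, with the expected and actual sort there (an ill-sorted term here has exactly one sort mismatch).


well-sorted; sort = C

          (w) : A
          (m) : B
        (k (w) (m)) : C
      (s (k (w) (m))) : A
          (p) : C
        (s (p)) : A
          (w) : A
          (m) : B
        (k (w) (m)) : C
      (r (s (p)) (k (w) (m))) : B
    (k (s (k (w) (m))) (r (s (p)) (k (w) (m)))) : C
  (s (k (s (k (w) (m))) (r (s (p)) (k (w) (m))))) : A
          (p) : C
        (s (p)) : A
          (w) : A
          (p) : C
        (r (w) (p)) : B
      (k (s (p)) (r (w) (p))) : C
    (s (k (s (p)) (r (w) (p)))) : A
          (w) : A
          (m) : B
        (k (w) (m)) : C
      (s (k (w) (m))) : A
          (p) : C
        (s (p)) : A
          (w) : A
          (m) : B
        (k (w) (m)) : C
      (r (s (p)) (k (w) (m))) : B
    (k (s (k (w) (m))) (r (s (p)) (k (w) (m)))) : C
  (r (s (k (s (p)) (r (w) (p)))) (k (s (k (w) (m))) (r (s (p)) (k (w) (m))))) : B
(k (s (k (s (k (w) (m))) (r (s (p)) (k (w) (m))))) (r (s (k (s (p)) (r (w) (p)))) (k (s (k (w) (m))) (r (s (p)) (k (w) (m)))))) : C


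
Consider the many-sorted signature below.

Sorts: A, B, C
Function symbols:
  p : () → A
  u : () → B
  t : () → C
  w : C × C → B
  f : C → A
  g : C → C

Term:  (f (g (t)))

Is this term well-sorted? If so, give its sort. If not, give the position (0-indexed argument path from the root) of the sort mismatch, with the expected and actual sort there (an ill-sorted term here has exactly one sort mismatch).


    (t) : C
  (g (t)) : C
(f (g (t))) : A

well-sorted; sort = A


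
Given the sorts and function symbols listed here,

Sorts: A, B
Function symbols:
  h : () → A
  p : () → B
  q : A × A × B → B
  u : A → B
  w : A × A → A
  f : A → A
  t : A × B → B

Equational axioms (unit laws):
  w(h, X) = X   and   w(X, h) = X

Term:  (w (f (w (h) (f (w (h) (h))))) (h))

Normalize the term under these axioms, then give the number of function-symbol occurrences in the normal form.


1. (w (f (w (h) (f (w (h) (h))))) (h))  →  (f (w (h) (f (w (h) (h)))))
2. (f (w (h) (f (w (h) (h)))))  →  (f (f (w (h) (h))))
3. (f (f (w (h) (h))))  →  (f (f (h)))
normal form: (f (f (h)))

size = 3


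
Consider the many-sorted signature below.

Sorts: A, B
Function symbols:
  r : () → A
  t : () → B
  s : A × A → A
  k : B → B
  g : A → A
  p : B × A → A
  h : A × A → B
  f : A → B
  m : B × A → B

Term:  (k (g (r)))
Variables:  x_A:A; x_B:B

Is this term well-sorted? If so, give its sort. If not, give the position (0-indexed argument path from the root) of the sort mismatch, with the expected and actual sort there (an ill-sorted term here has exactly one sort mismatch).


ill-sorted at position [0]: expected B, got A

    (r) : A
  (g (r)) : A
(k (g (r))) : ✗ arg 0 at [0] has sort A, expected B


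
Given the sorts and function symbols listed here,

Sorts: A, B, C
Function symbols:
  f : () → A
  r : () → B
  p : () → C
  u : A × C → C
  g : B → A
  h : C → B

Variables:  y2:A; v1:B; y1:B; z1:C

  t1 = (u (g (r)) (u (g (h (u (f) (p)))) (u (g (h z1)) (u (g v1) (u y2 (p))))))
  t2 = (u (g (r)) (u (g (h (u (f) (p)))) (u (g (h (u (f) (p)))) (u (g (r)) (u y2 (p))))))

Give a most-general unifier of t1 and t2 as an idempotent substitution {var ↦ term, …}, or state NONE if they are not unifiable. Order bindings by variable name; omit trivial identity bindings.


{v1 ↦ (r), z1 ↦ (u (f) (p))}


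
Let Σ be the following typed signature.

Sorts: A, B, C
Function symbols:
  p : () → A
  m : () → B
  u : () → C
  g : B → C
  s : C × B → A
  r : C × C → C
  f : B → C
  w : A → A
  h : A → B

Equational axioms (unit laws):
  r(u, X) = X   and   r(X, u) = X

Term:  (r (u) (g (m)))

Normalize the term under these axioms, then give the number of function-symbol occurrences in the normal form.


size = 2

1. (r (u) (g (m)))  →  (g (m))
normal form: (g (m))


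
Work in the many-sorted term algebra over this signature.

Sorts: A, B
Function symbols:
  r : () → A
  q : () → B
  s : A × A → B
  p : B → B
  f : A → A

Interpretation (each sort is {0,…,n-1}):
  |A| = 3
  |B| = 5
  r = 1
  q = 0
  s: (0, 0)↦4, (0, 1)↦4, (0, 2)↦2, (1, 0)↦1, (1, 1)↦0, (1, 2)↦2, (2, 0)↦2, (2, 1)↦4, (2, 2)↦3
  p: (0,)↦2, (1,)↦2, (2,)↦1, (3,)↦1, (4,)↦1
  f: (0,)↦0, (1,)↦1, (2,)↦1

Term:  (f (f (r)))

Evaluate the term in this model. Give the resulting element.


  r = 1
  (f (r)) = f(1,) = 1
  (f (f (r))) = f(1,) = 1

value = 1


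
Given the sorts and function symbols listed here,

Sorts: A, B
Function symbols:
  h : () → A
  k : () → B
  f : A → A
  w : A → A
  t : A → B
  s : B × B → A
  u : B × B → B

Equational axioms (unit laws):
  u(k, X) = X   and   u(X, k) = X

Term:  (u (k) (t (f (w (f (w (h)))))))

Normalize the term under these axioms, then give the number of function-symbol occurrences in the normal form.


1. (u (k) (t (f (w (f (w (h)))))))  →  (t (f (w (f (w (h))))))
normal form: (t (f (w (f (w (h))))))

size = 6


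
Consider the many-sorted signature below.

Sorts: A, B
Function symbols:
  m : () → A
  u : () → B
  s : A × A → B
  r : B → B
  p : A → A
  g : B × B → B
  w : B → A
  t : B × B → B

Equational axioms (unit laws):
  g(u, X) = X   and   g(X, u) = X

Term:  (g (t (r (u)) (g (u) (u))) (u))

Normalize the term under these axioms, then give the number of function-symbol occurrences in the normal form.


1. (g (t (r (u)) (g (u) (u))) (u))  →  (t (r (u)) (g (u) (u)))
2. (t (r (u)) (g (u) (u)))  →  (t (r (u)) (u))
normal form: (t (r (u)) (u))

size = 4


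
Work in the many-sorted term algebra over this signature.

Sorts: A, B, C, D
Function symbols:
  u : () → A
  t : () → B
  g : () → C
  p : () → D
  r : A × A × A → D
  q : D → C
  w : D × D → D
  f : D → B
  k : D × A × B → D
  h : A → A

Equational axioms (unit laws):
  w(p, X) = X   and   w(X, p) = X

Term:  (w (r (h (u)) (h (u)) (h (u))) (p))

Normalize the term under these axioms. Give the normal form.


normal form = (r (h (u)) (h (u)) (h (u)))

1. (w (r (h (u)) (h (u)) (h (u))) (p))  →  (r (h (u)) (h (u)) (h (u)))


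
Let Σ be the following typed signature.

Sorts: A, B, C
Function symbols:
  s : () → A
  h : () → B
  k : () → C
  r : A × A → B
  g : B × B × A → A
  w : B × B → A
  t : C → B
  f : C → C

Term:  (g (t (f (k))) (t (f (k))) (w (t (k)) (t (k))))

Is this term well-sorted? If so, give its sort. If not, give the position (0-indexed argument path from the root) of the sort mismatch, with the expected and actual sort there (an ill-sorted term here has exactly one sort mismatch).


      (k) : C
    (f (k)) : C
  (t (f (k))) : B
      (k) : C
    (f (k)) : C
  (t (f (k))) : B
      (k) : C
    (t (k)) : B
      (k) : C
    (t (k)) : B
  (w (t (k)) (t (k))) : A
(g (t (f (k))) (t (f (k))) (w (t (k)) (t (k)))) : A

well-sorted; sort = A


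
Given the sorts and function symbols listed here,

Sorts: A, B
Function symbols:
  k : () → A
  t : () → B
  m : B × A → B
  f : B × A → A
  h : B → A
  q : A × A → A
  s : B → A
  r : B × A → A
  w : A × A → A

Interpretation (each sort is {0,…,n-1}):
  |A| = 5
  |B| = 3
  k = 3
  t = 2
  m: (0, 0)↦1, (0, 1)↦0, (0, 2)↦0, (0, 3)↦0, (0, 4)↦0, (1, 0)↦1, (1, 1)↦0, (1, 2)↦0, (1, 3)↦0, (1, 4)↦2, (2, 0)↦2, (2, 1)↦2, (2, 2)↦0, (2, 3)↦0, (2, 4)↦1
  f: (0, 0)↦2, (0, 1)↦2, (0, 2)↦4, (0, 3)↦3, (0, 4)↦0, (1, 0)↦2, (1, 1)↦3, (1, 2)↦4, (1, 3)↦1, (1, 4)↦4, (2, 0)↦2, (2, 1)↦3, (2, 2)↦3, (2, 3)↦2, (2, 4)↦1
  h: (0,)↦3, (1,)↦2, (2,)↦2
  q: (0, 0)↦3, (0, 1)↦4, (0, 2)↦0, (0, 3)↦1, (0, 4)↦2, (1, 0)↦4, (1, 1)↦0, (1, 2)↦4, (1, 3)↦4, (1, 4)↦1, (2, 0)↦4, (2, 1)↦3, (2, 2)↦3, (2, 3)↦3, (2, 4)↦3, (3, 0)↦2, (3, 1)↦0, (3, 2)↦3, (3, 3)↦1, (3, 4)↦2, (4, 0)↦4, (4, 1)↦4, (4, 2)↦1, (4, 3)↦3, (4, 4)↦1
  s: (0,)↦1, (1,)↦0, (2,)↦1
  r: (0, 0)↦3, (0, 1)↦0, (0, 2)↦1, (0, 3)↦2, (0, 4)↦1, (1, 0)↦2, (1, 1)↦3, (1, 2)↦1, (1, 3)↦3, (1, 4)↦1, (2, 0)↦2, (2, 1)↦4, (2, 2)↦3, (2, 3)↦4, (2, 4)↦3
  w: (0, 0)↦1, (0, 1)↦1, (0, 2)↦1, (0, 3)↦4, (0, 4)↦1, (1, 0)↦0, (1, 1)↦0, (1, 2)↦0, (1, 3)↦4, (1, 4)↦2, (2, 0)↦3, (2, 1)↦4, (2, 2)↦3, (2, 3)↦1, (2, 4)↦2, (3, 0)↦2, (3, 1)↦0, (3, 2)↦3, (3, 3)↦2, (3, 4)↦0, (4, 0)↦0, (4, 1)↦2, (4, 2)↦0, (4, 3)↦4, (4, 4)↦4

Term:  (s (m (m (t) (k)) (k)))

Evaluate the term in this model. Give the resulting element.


value = 1

  t = 2
  k = 3
  (m (t) (k)) = m(2, 3) = 0
  k = 3
  (m (m (t) (k)) (k)) = m(0, 3) = 0
  (s (m (m (t) (k)) (k))) = s(0,) = 1


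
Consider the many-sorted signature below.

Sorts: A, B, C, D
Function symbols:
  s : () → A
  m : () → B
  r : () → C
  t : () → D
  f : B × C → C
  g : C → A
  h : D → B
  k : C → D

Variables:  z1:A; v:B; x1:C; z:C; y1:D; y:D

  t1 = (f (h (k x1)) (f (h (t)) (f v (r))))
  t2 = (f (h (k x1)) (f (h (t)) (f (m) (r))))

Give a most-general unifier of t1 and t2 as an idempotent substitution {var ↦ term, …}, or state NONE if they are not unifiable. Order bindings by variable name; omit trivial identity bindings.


{v ↦ (m)}


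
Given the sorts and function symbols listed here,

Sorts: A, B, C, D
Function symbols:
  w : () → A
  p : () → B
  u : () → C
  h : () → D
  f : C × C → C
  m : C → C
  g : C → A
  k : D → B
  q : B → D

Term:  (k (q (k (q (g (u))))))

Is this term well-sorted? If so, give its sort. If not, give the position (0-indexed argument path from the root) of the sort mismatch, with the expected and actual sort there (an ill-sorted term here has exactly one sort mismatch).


          (u) : C
        (g (u)) : A
      (q (g (u))) : ✗ arg 0 at [0, 0, 0, 0] has sort A, expected B

ill-sorted at position [0, 0, 0, 0]: expected B, got A


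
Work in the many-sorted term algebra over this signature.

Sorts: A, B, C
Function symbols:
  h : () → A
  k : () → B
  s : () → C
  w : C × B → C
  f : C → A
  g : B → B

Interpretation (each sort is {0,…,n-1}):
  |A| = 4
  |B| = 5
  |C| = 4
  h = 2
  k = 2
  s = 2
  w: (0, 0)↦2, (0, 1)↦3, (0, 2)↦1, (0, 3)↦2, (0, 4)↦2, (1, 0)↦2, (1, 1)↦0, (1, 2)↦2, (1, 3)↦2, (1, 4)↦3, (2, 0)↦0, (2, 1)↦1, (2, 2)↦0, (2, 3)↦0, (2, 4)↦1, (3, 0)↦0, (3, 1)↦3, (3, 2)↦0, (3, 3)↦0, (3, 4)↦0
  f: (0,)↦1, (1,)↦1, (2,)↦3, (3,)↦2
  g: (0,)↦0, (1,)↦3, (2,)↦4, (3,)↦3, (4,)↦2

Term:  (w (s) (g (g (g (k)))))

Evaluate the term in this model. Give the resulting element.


value = 1

  s = 2
  k = 2
  (g (k)) = g(2,) = 4
  (g (g (k))) = g(4,) = 2
  (g (g (g (k)))) = g(2,) = 4
  (w (s) (g (g (g (k))))) = w(2, 4) = 1


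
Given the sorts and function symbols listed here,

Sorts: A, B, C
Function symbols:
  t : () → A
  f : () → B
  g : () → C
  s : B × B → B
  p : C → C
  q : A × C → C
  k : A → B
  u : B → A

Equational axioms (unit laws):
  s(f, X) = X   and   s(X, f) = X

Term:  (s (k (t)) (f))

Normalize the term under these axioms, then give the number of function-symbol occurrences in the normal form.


size = 2

1. (s (k (t)) (f))  →  (k (t))
normal form: (k (t))


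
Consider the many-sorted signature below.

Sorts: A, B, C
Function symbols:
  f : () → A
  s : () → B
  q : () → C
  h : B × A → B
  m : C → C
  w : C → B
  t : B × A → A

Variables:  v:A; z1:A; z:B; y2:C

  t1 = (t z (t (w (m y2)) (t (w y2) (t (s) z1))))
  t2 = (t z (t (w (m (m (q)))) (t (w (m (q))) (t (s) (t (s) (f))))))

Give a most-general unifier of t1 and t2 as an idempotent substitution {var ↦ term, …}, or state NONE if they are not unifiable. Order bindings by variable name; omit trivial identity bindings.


{y2 ↦ (m (q)), z1 ↦ (t (s) (f))}


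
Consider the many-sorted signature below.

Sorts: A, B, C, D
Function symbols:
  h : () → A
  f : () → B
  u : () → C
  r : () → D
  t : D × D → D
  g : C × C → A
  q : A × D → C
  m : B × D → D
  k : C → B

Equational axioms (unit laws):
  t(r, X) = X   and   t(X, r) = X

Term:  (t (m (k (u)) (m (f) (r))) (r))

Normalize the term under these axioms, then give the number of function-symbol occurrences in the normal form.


size = 6

1. (t (m (k (u)) (m (f) (r))) (r))  →  (m (k (u)) (m (f) (r)))
normal form: (m (k (u)) (m (f) (r)))


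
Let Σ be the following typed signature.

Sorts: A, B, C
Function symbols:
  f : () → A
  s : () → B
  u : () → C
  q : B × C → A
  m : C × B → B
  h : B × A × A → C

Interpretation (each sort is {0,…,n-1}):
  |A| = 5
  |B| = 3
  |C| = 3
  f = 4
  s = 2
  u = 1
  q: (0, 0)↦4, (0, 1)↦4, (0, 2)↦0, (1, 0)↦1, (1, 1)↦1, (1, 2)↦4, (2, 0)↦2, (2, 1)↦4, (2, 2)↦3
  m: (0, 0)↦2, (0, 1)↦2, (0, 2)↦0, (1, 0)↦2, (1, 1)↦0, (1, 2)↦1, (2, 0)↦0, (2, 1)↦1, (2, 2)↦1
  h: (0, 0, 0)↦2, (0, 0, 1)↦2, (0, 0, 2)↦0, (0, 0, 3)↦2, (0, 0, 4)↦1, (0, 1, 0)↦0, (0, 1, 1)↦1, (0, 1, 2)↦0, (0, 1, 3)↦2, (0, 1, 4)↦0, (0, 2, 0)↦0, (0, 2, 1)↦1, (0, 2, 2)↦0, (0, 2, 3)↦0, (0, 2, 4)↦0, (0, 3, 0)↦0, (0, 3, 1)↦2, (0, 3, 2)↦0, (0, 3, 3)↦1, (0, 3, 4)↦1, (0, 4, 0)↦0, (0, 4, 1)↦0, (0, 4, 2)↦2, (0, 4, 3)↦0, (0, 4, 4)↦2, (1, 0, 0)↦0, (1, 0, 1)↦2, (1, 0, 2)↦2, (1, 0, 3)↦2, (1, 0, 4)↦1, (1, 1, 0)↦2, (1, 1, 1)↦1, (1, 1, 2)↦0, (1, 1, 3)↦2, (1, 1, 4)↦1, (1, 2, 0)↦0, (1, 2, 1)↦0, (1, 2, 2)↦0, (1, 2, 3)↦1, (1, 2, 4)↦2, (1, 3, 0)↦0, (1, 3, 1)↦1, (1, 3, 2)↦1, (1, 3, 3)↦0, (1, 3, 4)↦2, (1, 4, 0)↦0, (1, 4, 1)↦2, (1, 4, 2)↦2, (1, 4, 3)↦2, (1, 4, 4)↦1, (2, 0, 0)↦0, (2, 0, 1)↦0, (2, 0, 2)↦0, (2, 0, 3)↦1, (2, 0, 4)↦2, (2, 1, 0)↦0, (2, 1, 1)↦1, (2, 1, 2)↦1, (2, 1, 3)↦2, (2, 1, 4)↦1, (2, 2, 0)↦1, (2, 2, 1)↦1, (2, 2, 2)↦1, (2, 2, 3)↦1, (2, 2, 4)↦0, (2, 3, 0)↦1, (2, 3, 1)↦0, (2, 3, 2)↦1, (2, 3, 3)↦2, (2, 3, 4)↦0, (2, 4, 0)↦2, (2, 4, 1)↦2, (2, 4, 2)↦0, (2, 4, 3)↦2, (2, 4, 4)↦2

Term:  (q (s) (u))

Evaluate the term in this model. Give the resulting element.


  s = 2
  u = 1
  (q (s) (u)) = q(2, 1) = 4

value = 4


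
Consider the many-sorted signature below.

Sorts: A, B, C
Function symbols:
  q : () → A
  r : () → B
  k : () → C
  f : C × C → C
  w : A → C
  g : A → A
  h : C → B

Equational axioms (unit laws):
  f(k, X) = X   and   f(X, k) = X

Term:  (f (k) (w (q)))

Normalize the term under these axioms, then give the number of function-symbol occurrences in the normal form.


1. (f (k) (w (q)))  →  (w (q))
normal form: (w (q))

size = 2


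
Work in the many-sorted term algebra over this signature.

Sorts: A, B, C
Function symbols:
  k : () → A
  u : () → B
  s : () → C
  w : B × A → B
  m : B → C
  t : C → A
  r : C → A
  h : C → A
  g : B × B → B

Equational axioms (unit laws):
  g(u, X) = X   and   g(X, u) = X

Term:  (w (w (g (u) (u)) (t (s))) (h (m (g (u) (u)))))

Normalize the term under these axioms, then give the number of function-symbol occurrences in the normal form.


1. (w (w (g (u) (u)) (t (s))) (h (m (g (u) (u)))))  →  (w (w (u) (t (s))) (h (m (g (u) (u)))))
2. (w (w (u) (t (s))) (h (m (g (u) (u)))))  →  (w (w (u) (t (s))) (h (m (u))))
normal form: (w (w (u) (t (s))) (h (m (u))))

size = 8


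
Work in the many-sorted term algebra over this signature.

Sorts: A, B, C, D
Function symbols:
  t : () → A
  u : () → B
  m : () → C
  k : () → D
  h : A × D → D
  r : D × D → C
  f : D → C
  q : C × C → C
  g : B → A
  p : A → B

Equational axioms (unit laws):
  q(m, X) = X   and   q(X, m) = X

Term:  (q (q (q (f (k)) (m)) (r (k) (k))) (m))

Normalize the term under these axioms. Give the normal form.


normal form = (q (f (k)) (r (k) (k)))

1. (q (q (q (f (k)) (m)) (r (k) (k))) (m))  →  (q (q (f (k)) (m)) (r (k) (k)))
2. (q (q (f (k)) (m)) (r (k) (k)))  →  (q (f (k)) (r (k) (k)))


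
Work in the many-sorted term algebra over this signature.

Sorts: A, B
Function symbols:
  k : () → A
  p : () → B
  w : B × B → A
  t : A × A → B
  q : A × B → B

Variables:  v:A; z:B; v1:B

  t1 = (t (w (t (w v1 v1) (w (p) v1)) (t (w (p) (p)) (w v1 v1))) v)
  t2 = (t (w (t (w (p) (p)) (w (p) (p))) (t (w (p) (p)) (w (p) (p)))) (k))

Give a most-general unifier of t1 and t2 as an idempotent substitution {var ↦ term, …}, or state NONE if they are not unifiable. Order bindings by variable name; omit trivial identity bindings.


{v ↦ (k), v1 ↦ (p)}


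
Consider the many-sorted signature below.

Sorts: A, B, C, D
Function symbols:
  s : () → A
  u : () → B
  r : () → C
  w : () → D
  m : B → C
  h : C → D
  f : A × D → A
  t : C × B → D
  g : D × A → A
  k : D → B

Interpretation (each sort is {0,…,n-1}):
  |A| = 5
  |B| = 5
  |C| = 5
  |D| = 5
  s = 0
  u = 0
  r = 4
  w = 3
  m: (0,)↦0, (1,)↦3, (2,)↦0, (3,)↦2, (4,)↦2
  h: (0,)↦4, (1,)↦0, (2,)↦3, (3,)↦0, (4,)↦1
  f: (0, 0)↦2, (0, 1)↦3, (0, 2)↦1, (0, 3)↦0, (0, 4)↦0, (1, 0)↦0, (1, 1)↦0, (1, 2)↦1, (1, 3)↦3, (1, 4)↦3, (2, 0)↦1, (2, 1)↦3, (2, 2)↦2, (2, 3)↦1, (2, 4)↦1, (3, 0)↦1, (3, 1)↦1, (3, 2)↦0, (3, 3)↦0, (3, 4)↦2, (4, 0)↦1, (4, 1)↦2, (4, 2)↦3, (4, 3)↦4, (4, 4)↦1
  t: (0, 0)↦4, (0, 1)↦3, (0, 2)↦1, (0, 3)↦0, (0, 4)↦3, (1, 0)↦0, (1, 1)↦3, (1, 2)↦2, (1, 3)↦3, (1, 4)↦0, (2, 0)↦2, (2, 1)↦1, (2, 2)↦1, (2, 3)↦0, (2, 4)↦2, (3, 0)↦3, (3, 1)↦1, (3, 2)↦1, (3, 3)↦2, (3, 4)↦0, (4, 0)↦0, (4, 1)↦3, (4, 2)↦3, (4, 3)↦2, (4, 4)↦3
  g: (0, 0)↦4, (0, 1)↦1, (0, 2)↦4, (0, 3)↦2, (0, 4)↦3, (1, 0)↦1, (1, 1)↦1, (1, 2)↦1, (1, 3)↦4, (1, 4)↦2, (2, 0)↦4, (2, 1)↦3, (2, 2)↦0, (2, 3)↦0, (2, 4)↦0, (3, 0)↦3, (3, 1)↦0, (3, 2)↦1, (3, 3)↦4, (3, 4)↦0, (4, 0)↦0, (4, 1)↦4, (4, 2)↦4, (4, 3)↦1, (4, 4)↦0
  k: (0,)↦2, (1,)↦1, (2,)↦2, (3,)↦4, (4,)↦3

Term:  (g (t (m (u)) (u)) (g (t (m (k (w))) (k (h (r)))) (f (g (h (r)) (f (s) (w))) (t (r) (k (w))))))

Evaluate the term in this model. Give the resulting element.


  u = 0
  (m (u)) = m(0,) = 0
  u = 0
  (t (m (u)) (u)) = t(0, 0) = 4
  w = 3
  (k (w)) = k(3,) = 4
  (m (k (w))) = m(4,) = 2
  r = 4
  (h (r)) = h(4,) = 1
  (k (h (r))) = k(1,) = 1
  (t (m (k (w))) (k (h (r)))) = t(2, 1) = 1
  r = 4
  (h (r)) = h(4,) = 1
  s = 0
  w = 3
  (f (s) (w)) = f(0, 3) = 0
  (g (h (r)) (f (s) (w))) = g(1, 0) = 1
  r = 4
  w = 3
  (k (w)) = k(3,) = 4
  (t (r) (k (w))) = t(4, 4) = 3
  (f (g (h (r)) (f (s) (w))) (t (r) (k (w)))) = f(1, 3) = 3
  (g (t (m (k (w))) (k (h (r)))) (f (g (h (r)) (f (s) (w))) (t (r) (k (w))))) = g(1, 3) = 4
  (g (t (m (u)) (u)) (g (t (m (k (w))) (k (h (r)))) (f (g (h (r)) (f (s) (w))) (t (r) (k (w)))))) = g(4, 4) = 0

value = 0


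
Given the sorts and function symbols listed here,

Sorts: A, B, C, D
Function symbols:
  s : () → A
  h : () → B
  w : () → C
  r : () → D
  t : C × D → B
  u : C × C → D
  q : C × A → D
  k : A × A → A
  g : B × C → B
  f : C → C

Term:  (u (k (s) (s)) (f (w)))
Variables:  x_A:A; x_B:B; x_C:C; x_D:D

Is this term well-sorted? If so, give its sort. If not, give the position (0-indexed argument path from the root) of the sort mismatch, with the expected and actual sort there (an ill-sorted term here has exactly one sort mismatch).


ill-sorted at position [0]: expected C, got A

    (s) : A
    (s) : A
  (k (s) (s)) : A
    (w) : C
  (f (w)) : C
(u (k (s) (s)) (f (w))) : ✗ arg 0 at [0] has sort A, expected C


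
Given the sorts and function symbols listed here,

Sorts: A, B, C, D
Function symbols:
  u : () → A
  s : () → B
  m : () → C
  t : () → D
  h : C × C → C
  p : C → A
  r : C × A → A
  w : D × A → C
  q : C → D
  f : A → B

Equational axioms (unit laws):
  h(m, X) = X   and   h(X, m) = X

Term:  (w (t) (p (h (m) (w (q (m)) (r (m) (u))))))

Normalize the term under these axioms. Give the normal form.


normal form = (w (t) (p (w (q (m)) (r (m) (u)))))

1. (w (t) (p (h (m) (w (q (m)) (r (m) (u))))))  →  (w (t) (p (w (q (m)) (r (m) (u)))))


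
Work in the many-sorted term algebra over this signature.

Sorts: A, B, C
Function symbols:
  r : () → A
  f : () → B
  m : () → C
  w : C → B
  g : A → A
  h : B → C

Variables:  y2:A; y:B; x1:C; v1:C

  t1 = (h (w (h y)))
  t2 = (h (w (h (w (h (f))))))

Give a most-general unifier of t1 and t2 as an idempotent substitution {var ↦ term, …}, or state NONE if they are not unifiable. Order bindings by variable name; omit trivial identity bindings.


{y ↦ (w (h (f)))}


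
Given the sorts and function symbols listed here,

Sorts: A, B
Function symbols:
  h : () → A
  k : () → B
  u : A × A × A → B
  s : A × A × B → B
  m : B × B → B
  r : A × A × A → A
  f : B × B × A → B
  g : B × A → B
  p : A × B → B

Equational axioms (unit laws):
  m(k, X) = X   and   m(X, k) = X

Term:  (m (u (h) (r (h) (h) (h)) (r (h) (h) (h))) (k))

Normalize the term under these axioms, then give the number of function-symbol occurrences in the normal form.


1. (m (u (h) (r (h) (h) (h)) (r (h) (h) (h))) (k))  →  (u (h) (r (h) (h) (h)) (r (h) (h) (h)))
normal form: (u (h) (r (h) (h) (h)) (r (h) (h) (h)))

size = 10


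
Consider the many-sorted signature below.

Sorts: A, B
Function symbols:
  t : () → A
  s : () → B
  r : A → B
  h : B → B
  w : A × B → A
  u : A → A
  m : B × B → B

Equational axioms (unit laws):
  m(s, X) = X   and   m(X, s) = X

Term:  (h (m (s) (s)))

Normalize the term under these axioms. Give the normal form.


normal form = (h (s))

1. (h (m (s) (s)))  →  (h (s))


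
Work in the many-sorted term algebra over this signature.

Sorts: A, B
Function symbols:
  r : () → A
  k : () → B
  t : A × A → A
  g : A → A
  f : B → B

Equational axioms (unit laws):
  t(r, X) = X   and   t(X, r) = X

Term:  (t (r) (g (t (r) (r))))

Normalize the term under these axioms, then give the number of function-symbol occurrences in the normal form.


size = 2

1. (t (r) (g (t (r) (r))))  →  (g (t (r) (r)))
2. (g (t (r) (r)))  →  (g (r))
normal form: (g (r))


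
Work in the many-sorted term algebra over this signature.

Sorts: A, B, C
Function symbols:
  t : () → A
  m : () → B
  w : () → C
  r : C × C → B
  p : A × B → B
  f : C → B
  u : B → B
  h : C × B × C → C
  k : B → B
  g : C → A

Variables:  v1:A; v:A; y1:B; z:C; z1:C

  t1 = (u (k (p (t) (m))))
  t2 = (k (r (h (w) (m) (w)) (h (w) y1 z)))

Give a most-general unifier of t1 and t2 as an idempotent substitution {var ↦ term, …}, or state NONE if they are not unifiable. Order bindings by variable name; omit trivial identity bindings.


head clash or occurs-check failure — not unifiable

NONE (not unifiable)


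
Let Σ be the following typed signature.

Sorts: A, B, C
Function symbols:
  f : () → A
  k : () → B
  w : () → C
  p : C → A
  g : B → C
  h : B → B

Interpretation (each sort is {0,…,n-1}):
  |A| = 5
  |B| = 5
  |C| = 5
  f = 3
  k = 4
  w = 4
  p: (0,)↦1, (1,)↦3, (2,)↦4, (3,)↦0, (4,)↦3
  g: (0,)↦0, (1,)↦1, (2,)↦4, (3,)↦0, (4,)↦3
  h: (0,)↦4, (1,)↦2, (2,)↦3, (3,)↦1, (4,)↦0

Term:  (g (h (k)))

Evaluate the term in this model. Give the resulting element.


value = 0

  k = 4
  (h (k)) = h(4,) = 0
  (g (h (k))) = g(0,) = 0


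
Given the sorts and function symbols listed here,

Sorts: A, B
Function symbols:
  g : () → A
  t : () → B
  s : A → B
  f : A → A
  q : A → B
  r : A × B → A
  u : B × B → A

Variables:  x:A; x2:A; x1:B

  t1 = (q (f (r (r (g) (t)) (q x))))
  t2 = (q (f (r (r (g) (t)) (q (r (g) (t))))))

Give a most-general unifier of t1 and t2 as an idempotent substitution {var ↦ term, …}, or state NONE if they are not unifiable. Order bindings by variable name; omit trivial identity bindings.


{x ↦ (r (g) (t))}


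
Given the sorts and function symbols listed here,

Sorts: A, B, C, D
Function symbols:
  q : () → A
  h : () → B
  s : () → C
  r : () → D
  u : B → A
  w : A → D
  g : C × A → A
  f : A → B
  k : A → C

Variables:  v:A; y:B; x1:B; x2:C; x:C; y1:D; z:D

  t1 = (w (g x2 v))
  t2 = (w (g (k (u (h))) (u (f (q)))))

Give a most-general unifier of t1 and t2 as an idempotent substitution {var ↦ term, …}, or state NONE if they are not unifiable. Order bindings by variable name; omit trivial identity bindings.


{v ↦ (u (f (q))), x2 ↦ (k (u (h)))}


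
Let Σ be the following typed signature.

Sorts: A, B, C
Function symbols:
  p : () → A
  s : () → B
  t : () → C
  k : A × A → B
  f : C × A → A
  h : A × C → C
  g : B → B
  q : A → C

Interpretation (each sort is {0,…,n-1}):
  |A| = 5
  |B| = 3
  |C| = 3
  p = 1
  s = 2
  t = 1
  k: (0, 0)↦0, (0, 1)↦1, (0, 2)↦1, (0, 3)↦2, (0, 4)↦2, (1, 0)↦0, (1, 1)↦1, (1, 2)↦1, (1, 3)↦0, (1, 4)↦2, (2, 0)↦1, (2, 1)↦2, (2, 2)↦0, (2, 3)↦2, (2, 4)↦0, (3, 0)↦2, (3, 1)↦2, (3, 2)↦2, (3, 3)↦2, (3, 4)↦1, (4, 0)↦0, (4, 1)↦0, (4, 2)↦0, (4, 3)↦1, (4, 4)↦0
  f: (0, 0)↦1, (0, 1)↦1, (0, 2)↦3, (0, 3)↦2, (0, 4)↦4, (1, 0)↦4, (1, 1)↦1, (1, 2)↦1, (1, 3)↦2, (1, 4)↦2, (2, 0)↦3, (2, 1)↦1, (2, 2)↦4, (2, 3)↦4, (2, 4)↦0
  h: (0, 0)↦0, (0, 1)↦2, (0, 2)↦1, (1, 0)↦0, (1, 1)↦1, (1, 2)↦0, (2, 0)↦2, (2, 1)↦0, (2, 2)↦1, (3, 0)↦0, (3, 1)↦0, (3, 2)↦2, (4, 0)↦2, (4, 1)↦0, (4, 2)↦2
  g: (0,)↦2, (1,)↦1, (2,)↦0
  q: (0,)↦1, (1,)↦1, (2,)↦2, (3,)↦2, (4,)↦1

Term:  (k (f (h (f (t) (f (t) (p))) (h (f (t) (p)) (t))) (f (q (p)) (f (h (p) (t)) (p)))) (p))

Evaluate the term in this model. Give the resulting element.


  t = 1
  t = 1
  p = 1
  (f (t) (p)) = f(1, 1) = 1
  (f (t) (f (t) (p))) = f(1, 1) = 1
  t = 1
  p = 1
  (f (t) (p)) = f(1, 1) = 1
  t = 1
  (h (f (t) (p)) (t)) = h(1, 1) = 1
  (h (f (t) (f (t) (p))) (h (f (t) (p)) (t))) = h(1, 1) = 1
  p = 1
  (q (p)) = q(1,) = 1
  p = 1
  t = 1
  (h (p) (t)) = h(1, 1) = 1
  p = 1
  (f (h (p) (t)) (p)) = f(1, 1) = 1
  (f (q (p)) (f (h (p) (t)) (p))) = f(1, 1) = 1
  (f (h (f (t) (f (t) (p))) (h (f (t) (p)) (t))) (f (q (p)) (f (h (p) (t)) (p)))) = f(1, 1) = 1
  p = 1
  (k (f (h (f (t) (f (t) (p))) (h (f (t) (p)) (t))) (f (q (p)) (f (h (p) (t)) (p)))) (p)) = k(1, 1) = 1

value = 1


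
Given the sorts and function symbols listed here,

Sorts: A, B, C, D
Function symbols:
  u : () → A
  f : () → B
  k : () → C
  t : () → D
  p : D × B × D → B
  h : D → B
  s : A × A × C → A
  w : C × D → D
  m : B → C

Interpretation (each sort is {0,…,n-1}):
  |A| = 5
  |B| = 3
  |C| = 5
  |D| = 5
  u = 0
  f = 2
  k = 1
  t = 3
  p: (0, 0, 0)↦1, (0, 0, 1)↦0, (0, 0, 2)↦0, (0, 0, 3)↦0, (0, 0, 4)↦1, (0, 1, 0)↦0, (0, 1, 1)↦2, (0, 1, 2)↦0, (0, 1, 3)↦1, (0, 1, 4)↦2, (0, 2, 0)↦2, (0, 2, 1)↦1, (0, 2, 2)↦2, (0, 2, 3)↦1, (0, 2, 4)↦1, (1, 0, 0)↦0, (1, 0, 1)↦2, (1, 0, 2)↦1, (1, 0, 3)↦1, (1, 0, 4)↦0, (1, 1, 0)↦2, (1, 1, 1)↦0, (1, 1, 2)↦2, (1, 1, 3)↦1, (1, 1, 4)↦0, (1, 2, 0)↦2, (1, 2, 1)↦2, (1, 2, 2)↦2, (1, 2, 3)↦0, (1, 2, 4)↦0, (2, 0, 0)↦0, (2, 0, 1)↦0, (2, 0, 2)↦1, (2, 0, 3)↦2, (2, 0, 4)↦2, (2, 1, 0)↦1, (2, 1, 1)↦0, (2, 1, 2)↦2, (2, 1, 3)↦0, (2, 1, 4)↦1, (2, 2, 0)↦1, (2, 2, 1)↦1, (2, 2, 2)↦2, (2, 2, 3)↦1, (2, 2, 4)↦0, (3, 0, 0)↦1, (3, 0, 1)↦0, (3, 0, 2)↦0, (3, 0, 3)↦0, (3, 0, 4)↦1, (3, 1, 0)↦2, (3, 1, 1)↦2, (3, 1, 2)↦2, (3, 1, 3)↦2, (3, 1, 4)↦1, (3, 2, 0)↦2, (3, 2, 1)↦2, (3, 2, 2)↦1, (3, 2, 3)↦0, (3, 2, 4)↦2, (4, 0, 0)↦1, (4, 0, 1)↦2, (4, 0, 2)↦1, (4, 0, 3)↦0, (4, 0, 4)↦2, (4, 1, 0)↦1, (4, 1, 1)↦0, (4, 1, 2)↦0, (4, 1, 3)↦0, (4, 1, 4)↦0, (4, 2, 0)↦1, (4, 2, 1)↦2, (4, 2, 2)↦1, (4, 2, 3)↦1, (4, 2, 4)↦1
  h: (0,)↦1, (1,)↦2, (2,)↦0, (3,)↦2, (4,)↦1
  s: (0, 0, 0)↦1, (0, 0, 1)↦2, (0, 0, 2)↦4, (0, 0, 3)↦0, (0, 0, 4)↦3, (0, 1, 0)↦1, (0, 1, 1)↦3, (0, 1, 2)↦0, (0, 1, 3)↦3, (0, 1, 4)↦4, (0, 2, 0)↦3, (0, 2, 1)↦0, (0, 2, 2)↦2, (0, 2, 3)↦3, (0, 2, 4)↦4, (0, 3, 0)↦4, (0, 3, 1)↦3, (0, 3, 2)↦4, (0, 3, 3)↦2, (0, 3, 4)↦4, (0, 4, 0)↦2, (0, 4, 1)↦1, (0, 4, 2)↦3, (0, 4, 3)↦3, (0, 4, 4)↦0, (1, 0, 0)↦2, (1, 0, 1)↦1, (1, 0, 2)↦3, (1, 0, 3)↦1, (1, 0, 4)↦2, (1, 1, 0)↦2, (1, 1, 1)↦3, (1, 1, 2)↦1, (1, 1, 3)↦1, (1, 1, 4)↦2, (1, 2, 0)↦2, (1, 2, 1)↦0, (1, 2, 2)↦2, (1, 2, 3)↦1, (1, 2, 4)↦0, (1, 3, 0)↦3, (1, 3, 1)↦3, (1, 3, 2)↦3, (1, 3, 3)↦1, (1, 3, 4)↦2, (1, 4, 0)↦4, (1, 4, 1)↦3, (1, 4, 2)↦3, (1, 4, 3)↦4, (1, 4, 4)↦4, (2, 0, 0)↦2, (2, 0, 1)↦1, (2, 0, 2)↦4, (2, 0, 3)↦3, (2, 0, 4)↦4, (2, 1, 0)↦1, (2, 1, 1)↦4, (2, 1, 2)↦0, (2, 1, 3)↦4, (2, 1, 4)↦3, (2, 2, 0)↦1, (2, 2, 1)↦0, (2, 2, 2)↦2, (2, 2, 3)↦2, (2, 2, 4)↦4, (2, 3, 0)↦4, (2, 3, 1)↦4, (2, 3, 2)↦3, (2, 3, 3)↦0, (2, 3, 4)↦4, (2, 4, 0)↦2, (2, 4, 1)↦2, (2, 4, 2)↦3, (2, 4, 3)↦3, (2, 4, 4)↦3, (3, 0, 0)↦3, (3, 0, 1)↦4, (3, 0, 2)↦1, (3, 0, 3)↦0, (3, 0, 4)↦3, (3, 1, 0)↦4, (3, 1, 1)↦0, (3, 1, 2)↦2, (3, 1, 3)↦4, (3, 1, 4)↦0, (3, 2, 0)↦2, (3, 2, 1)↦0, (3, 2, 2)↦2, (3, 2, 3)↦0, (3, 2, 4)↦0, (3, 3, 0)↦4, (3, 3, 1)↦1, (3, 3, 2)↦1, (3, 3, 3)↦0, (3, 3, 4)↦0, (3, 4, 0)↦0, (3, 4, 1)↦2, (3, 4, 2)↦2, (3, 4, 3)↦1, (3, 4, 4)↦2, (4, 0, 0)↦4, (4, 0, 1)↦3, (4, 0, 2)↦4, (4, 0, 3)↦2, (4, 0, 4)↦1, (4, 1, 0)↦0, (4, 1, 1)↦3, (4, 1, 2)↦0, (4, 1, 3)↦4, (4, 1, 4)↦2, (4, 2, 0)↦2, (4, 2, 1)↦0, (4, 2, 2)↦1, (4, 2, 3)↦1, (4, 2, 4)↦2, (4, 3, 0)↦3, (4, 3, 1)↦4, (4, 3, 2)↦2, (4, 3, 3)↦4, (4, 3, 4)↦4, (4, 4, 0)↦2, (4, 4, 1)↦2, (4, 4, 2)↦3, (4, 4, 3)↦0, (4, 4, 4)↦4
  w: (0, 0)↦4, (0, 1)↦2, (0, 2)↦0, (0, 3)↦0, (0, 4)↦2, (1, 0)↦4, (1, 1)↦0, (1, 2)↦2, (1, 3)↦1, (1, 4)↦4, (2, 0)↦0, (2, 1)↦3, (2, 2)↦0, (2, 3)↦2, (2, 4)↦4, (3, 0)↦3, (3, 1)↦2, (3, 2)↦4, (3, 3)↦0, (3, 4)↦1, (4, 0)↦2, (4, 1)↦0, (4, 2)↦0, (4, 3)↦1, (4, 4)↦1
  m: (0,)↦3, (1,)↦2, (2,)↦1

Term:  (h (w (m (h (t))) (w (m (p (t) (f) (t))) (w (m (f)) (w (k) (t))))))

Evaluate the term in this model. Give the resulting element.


  t = 3
  (h (t)) = h(3,) = 2
  (m (h (t))) = m(2,) = 1
  t = 3
  f = 2
  t = 3
  (p (t) (f) (t)) = p(3, 2, 3) = 0
  (m (p (t) (f) (t))) = m(0,) = 3
  f = 2
  (m (f)) = m(2,) = 1
  k = 1
  t = 3
  (w (k) (t)) = w(1, 3) = 1
  (w (m (f)) (w (k) (t))) = w(1, 1) = 0
  (w (m (p (t) (f) (t))) (w (m (f)) (w (k) (t)))) = w(3, 0) = 3
  (w (m (h (t))) (w (m (p (t) (f) (t))) (w (m (f)) (w (k) (t))))) = w(1, 3) = 1
  (h (w (m (h (t))) (w (m (p (t) (f) (t))) (w (m (f)) (w (k) (t)))))) = h(1,) = 2

value = 2
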